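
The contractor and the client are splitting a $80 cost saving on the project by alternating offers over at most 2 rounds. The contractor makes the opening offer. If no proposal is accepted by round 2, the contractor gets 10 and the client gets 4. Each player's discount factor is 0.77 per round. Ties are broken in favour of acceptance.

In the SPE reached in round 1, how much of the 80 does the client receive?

53.9

Round 2 (the client proposes): the contractor gets 10 if talks fail, so the client offers 10 and keeps 70.
Round 1 (the contractor proposes): the client can get 70 next round, worth 0.77 × 70 = 53.9 now; the contractor offers that and keeps 26.1.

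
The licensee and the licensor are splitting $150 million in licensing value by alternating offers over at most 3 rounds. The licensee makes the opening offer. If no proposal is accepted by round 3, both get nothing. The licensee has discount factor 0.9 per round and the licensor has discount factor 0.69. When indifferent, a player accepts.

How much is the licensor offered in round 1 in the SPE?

10.35

By backward induction:
Round 3 (the licensee proposes): the licensor will accept anything ≥ 0, so the licensee offers 0 and keeps 150.
Round 2 (the licensor proposes): the licensee can get 150 next round, worth 0.9 × 150 = 135 now. The licensor offers 135 and keeps 150 − 135 = 15.
Round 1 (the licensee proposes): the licensor can get 15 next round, worth 0.69 × 15 = 10.35 now. The licensee offers 10.35 and keeps 150 − 10.35 = 139.65.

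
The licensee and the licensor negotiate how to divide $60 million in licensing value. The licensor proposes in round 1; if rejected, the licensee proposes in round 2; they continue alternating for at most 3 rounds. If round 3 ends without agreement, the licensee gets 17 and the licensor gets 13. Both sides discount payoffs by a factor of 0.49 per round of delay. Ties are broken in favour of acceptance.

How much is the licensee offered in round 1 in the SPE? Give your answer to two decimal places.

19.08

Round 3 (the licensor proposes): the licensee gets 17 if talks fail, so the licensor offers 17 and keeps 43.
Round 2 (the licensee proposes): the licensor can get 43 next round, worth 0.49 × 43 = 21.07 now; the licensee offers that and keeps 38.93.
Round 1 (the licensor proposes): the licensee can get 38.93 next round, worth 0.49 × 38.93 = 19.0757 now; the licensor offers that and keeps 40.9243.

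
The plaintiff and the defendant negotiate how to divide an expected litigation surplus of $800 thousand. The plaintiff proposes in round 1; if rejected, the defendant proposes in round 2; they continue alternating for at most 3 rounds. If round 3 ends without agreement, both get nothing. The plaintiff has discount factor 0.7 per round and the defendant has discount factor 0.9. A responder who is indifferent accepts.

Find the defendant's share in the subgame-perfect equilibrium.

Work backward from the last round.
Round 3 (the plaintiff proposes): the defendant will accept anything ≥ 0, so the plaintiff offers 0 and keeps 800.
Round 2 (the defendant proposes): the plaintiff can get 800 next round, worth 0.7 × 800 = 560 now; the defendant offers that and keeps 240.
Round 1 (the plaintiff proposes): the defendant can get 240 next round, worth 0.9 × 240 = 216 now, so the plaintiff offers 216, keeping 584.

216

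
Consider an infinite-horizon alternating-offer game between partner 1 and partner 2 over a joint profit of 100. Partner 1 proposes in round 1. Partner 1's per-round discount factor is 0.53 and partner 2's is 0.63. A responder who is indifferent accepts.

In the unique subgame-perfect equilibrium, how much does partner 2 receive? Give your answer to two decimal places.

When partner 1 proposes, partner 2 accepts any offer worth at least 0.63 times what partner 2 would get by proposing next round; and vice versa.
This gives x = 100 − 0.63y and y = 100 − 0.53x, where x and y are each side's share when it proposes.
Hence (1 − 0.63·0.53)x = 100(1 − 0.63), i.e. 0.6661·x = 37.
x ≈ 55.5472; partner 2's share is 100 − x ≈ 44.4528.

44.45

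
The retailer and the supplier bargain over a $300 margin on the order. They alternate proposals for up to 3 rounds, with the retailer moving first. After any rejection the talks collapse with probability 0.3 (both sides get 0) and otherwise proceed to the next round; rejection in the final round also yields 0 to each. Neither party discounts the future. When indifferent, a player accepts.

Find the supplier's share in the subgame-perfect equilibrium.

63

By backward induction:
Round 3 (the retailer proposes): rejection yields 0 for the supplier; the retailer offers 0 and keeps 300.
Round 2 (the supplier proposes): rejecting gives the retailer an expected 0.7 × 300 = 210. The supplier offers 210 and keeps 300 − 210 = 90.
Round 1 (the retailer proposes): rejecting gives the supplier an expected 0.7 × 90 = 63. The retailer offers 63 and keeps 300 − 63 = 237.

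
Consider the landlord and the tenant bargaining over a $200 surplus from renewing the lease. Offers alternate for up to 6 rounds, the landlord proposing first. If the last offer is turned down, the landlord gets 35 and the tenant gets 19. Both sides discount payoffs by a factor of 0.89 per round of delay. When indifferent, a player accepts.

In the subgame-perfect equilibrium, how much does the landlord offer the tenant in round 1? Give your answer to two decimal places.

Round 6 (the tenant proposes): the landlord gets 35 if talks fail, so the tenant offers 35 and keeps 165.
Round 5 (the landlord proposes): the tenant can get 165 next round, worth 0.89 × 165 = 146.85 now; the landlord offers that and keeps 53.15.
Round 4 (the tenant proposes): the landlord can get 53.15 next round, worth 0.89 × 53.15 = 47.3035 now; the tenant offers that and keeps 152.6965.
Round 3 (the landlord proposes): the tenant can get 152.6965 next round, worth 0.89 × 152.6965 = 135.899885 now, so the landlord offers 135.899885, keeping 64.100115.
Round 2 (the tenant proposes): the landlord can get 64.100115 next round, worth 0.89 × 64.100115 = 57.04910235 now; the tenant offers that and keeps 142.95089765.
Round 1 (the landlord proposes): the tenant can get 142.95089765 next round, worth 0.89 × 142.95089765 = 127.2262989085 now. The landlord offers 127.2262989085 and keeps 200 − 127.2262989085 = 72.7737010915.

127.23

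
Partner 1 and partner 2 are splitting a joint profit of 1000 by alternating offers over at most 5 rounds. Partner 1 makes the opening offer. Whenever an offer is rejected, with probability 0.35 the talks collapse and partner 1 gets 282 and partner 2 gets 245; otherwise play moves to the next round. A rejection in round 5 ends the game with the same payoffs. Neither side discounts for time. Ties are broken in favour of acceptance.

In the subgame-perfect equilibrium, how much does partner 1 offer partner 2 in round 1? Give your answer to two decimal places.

By backward induction:
Round 5 (partner 1 proposes): partner 2 gets 245 if talks fail, so partner 1 offers 245 and keeps 755.
Round 4 (partner 2 proposes): rejecting gives partner 1 an expected 0.65 × 755 + 0.35 × 282 = 589.45. Partner 2 offers 589.45 and keeps 1000 − 589.45 = 410.55.
Round 3 (partner 1 proposes): rejecting gives partner 2 an expected 0.65 × 410.55 + 0.35 × 245 = 352.6075. Partner 1 offers 352.6075 and keeps 1000 − 352.6075 = 647.3925.
Round 2 (partner 2 proposes): rejecting gives partner 1 an expected 0.65 × 647.3925 + 0.35 × 282 = 519.505125. Partner 2 offers 519.505125 and keeps 1000 − 519.505125 = 480.494875.
Round 1 (partner 1 proposes): rejecting gives partner 2 an expected 0.65 × 480.494875 + 0.35 × 245 = 398.07166875; partner 1 offers that and keeps 601.92833125.

398.07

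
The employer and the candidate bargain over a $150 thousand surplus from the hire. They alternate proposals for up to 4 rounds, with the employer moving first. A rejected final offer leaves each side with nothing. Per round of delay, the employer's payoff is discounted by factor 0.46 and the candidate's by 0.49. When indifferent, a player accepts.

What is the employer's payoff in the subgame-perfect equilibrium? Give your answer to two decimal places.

Work backward from the last round.
Round 4 (the candidate proposes): the employer will accept anything ≥ 0, so the candidate offers 0 and keeps 150.
Round 3 (the employer proposes): the candidate can get 150 next round, worth 0.49 × 150 = 73.5 now. The employer offers 73.5 and keeps 150 − 73.5 = 76.5.
Round 2 (the candidate proposes): the employer can get 76.5 next round, worth 0.46 × 76.5 = 35.19 now. The candidate offers 35.19 and keeps 150 − 35.19 = 114.81.
Round 1 (the employer proposes): the candidate can get 114.81 next round, worth 0.49 × 114.81 = 56.2569 now, so the employer offers 56.2569, keeping 93.7431.

93.74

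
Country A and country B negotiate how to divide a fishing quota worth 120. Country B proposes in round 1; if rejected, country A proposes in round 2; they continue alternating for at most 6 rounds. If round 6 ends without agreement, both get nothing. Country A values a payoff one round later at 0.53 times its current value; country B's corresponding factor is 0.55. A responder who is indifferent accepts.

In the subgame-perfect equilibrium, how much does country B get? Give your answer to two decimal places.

Work backward from the last round.
Round 6 (country A proposes): rejection yields 0 for country B; country A offers 0 and keeps 120.
Round 5 (country B proposes): country A can get 120 next round, worth 0.53 × 120 = 63.6 now, so country B offers 63.6, keeping 56.4.
Round 4 (country A proposes): country B can get 56.4 next round, worth 0.55 × 56.4 = 31.02 now, so country A offers 31.02, keeping 88.98.
Round 3 (country B proposes): country A can get 88.98 next round, worth 0.53 × 88.98 = 47.1594 now, so country B offers 47.1594, keeping 72.8406.
Round 2 (country A proposes): country B can get 72.8406 next round, worth 0.55 × 72.8406 = 40.06233 now, so country A offers 40.06233, keeping 79.93767.
Round 1 (country B proposes): country A can get 79.93767 next round, worth 0.53 × 79.93767 = 42.3669651 now. Country B offers 42.3669651 and keeps 120 − 42.3669651 = 77.6330349.

77.63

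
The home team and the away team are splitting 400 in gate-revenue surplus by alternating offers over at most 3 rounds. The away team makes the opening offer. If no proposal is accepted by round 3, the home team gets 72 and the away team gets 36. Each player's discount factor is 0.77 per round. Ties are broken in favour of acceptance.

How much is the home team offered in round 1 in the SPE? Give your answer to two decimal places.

Solve by backward induction from round 3.
Round 3 (the away team proposes): the home team gets 72 if talks fail, so the away team offers 72 and keeps 328.
Round 2 (the home team proposes): the away team can get 328 next round, worth 0.77 × 328 = 252.56 now, so the home team offers 252.56, keeping 147.44.
Round 1 (the away team proposes): the home team can get 147.44 next round, worth 0.77 × 147.44 = 113.5288 now. The away team offers 113.5288 and keeps 400 − 113.5288 = 286.4712.

113.53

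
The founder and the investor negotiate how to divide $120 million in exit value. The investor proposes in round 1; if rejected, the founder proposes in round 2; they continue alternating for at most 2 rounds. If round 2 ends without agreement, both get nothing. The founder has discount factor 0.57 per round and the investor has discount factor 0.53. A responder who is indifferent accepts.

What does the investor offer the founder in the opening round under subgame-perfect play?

By backward induction:
Round 2 (the founder proposes): the investor will accept anything ≥ 0, so the founder offers 0 and keeps 120.
Round 1 (the investor proposes): the founder can get 120 next round, worth 0.57 × 120 = 68.4 now; the investor offers that and keeps 51.6.

68.4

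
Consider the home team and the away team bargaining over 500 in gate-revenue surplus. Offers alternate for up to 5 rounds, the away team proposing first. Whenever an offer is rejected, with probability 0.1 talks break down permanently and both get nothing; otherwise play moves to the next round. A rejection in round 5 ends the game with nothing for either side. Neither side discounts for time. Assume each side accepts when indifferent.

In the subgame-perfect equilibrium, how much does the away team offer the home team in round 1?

By backward induction:
Round 5 (the away team proposes): the home team will accept anything ≥ 0, so the away team offers 0 and keeps 500.
Round 4 (the home team proposes): rejecting gives the away team an expected 0.9 × 500 = 450. The home team offers 450 and keeps 500 − 450 = 50.
Round 3 (the away team proposes): rejecting gives the home team an expected 0.9 × 50 = 45; the away team offers that and keeps 455.
Round 2 (the home team proposes): rejecting gives the away team an expected 0.9 × 455 = 409.5; the home team offers that and keeps 90.5.
Round 1 (the away team proposes): rejecting gives the home team an expected 0.9 × 90.5 = 81.45. The away team offers 81.45 and keeps 500 − 81.45 = 418.55.

81.45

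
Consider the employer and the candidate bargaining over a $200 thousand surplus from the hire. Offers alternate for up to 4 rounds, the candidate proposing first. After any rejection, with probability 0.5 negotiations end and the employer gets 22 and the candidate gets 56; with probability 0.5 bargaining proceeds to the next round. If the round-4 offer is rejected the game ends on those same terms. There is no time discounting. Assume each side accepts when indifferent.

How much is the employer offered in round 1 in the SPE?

Round 4 (the employer proposes): the candidate gets 56 if talks fail, so the employer offers 56 and keeps 144.
Round 3 (the candidate proposes): rejecting gives the employer an expected 0.5 × 144 + 0.5 × 22 = 83, so the candidate offers 83, keeping 117.
Round 2 (the employer proposes): rejecting gives the candidate an expected 0.5 × 117 + 0.5 × 56 = 86.5, so the employer offers 86.5, keeping 113.5.
Round 1 (the candidate proposes): rejecting gives the employer an expected 0.5 × 113.5 + 0.5 × 22 = 67.75. The candidate offers 67.75 and keeps 200 − 67.75 = 132.25.

67.75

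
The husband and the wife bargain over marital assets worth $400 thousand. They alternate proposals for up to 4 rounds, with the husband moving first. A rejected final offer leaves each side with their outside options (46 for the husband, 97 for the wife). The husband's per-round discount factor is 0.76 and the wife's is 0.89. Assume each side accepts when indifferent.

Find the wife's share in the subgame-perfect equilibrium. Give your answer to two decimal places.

298.55

By backward induction:
Round 4 (the wife proposes): the husband gets 46 if talks fail, so the wife offers 46 and keeps 354.
Round 3 (the husband proposes): the wife can get 354 next round, worth 0.89 × 354 = 315.06 now; the husband offers that and keeps 84.94.
Round 2 (the wife proposes): the husband can get 84.94 next round, worth 0.76 × 84.94 = 64.5544 now. The wife offers 64.5544 and keeps 400 − 64.5544 = 335.4456.
Round 1 (the husband proposes): the wife can get 335.4456 next round, worth 0.89 × 335.4456 = 298.546584 now. The husband offers 298.546584 and keeps 400 − 298.546584 = 101.453416.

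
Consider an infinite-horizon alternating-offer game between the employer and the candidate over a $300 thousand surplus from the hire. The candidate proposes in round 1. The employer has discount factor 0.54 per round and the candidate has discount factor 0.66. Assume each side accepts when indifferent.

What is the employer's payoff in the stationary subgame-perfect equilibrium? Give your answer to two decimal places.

In a stationary SPE each proposer offers the other exactly their discounted continuation value.
If the candidate keeps x when proposing and the employer keeps y when proposing, then x = 300 − 0.54y and y = 300 − 0.66x.
Solving: x = 300(1 − 0.54) / (1 − 0.66·0.54) = 138 / 0.6436 ≈ 214.4189.
The employer gets 300 − 214.4189 ≈ 85.5811.

85.58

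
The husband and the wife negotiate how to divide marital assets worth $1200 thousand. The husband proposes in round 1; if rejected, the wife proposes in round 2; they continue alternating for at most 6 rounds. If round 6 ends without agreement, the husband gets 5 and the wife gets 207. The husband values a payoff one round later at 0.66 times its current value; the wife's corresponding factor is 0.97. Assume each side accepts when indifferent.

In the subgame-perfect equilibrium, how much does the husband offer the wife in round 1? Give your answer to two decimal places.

1124.21

Round 6 (the wife proposes): the husband gets 5 if talks fail, so the wife offers 5 and keeps 1195.
Round 5 (the husband proposes): the wife can get 1195 next round, worth 0.97 × 1195 = 1159.15 now. The husband offers 1159.15 and keeps 1200 − 1159.15 = 40.85.
Round 4 (the wife proposes): the husband can get 40.85 next round, worth 0.66 × 40.85 = 26.961 now. The wife offers 26.961 and keeps 1200 − 26.961 = 1173.039.
Round 3 (the husband proposes): the wife can get 1173.039 next round, worth 0.97 × 1173.039 = 1137.84783 now; the husband offers that and keeps 62.15217.
Round 2 (the wife proposes): the husband can get 62.15217 next round, worth 0.66 × 62.15217 = 41.0204322 now, so the wife offers 41.0204322, keeping 1158.9795678.
Round 1 (the husband proposes): the wife can get 1158.9795678 next round, worth 0.97 × 1158.9795678 = 1124.210180766 now; the husband offers that and keeps 75.789819234.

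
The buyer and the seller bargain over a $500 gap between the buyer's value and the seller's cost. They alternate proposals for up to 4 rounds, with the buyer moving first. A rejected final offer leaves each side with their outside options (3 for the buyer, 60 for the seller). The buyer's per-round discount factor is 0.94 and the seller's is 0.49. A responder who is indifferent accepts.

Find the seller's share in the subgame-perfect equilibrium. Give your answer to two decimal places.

Solve by backward induction from round 4.
Round 4 (the seller proposes): the buyer gets 3 if talks fail, so the seller offers 3 and keeps 497.
Round 3 (the buyer proposes): the seller can get 497 next round, worth 0.49 × 497 = 243.53 now; the buyer offers that and keeps 256.47.
Round 2 (the seller proposes): the buyer can get 256.47 next round, worth 0.94 × 256.47 = 241.0818 now. The seller offers 241.0818 and keeps 500 − 241.0818 = 258.9182.
Round 1 (the buyer proposes): the seller can get 258.9182 next round, worth 0.49 × 258.9182 = 126.869918 now. The buyer offers 126.869918 and keeps 500 − 126.869918 = 373.130082.

126.87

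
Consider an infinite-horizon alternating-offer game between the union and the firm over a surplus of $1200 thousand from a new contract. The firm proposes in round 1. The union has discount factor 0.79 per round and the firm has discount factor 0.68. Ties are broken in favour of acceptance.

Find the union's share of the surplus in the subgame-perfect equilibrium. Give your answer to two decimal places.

Let x be the firm's share when the firm proposes and y be the union's share when the union proposes.
The union accepts iff offered ≥ 0.79·y, so x = 1200 − 0.79y. Symmetrically y = 1200 − 0.68x.
Substituting: x = 1200 − 0.79(1200 − 0.68x), giving x(1 − 0.68·0.79) = 1200(1 − 0.79).
So x = 1200 × 0.21 / 0.4628 ≈ 544.5117, and the union receives 1200 − x ≈ 655.4883.

655.49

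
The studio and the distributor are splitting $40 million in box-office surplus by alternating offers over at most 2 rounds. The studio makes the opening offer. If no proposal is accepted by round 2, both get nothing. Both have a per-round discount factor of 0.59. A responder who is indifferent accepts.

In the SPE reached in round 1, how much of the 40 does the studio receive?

Solve by backward induction from round 2.
Round 2 (the distributor proposes): rejection yields 0 for the studio; the distributor offers 0 and keeps 40.
Round 1 (the studio proposes): the distributor can get 40 next round, worth 0.59 × 40 = 23.6 now. The studio offers 23.6 and keeps 40 − 23.6 = 16.4.

16.4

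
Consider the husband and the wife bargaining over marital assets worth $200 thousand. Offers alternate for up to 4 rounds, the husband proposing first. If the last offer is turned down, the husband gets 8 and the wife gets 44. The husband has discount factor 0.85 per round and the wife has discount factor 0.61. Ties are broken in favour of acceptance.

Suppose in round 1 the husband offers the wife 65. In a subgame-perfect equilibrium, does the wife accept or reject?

Reject

Round 4 (the wife proposes): the husband gets 8 if talks fail, so the wife offers 8 and keeps 192.
Round 3 (the husband proposes): the wife can get 192 next round, worth 0.61 × 192 = 117.12 now; the husband offers that and keeps 82.88.
Round 2 (the wife proposes): the husband can get 82.88 next round, worth 0.85 × 82.88 = 70.448 now, so the wife offers 70.448, keeping 129.552.
So by rejecting in round 1, the wife gets 129.552 next round, worth 0.61 × 129.552 = 79.02672 now.
Offer 65 < 79.02672, so the wife rejects.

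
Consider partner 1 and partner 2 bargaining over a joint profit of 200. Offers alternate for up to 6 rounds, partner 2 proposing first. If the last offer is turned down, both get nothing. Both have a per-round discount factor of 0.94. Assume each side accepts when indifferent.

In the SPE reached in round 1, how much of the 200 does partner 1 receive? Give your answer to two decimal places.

Solve by backward induction from round 6.
Round 6 (partner 1 proposes): partner 2 will accept anything ≥ 0, so partner 1 offers 0 and keeps 200.
Round 5 (partner 2 proposes): partner 1 can get 200 next round, worth 0.94 × 200 = 188 now, so partner 2 offers 188, keeping 12.
Round 4 (partner 1 proposes): partner 2 can get 12 next round, worth 0.94 × 12 = 11.28 now. Partner 1 offers 11.28 and keeps 200 − 11.28 = 188.72.
Round 3 (partner 2 proposes): partner 1 can get 188.72 next round, worth 0.94 × 188.72 = 177.3968 now. Partner 2 offers 177.3968 and keeps 200 − 177.3968 = 22.6032.
Round 2 (partner 1 proposes): partner 2 can get 22.6032 next round, worth 0.94 × 22.6032 = 21.247008 now. Partner 1 offers 21.247008 and keeps 200 − 21.247008 = 178.752992.
Round 1 (partner 2 proposes): partner 1 can get 178.752992 next round, worth 0.94 × 178.752992 = 168.02781248 now, so partner 2 offers 168.02781248, keeping 31.97218752.

168.03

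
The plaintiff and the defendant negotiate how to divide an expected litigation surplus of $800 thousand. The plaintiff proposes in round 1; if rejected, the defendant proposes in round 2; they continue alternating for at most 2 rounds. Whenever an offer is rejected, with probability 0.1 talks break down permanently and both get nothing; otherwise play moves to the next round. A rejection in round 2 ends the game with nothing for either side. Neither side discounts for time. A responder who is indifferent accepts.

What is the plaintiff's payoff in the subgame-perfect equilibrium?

80

By backward induction:
Round 2 (the defendant proposes): the plaintiff will accept anything ≥ 0, so the defendant offers 0 and keeps 800.
Round 1 (the plaintiff proposes): rejecting gives the defendant an expected 0.9 × 800 = 720, so the plaintiff offers 720, keeping 80.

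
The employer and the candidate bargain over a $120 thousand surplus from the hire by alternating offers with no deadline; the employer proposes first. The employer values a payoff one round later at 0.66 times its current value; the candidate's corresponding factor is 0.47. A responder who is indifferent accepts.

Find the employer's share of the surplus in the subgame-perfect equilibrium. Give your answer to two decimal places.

When the employer proposes, the candidate accepts any offer worth at least 0.47 times what the candidate would get by proposing next round; and vice versa.
This gives x = 120 − 0.47y and y = 120 − 0.66x, where x and y are each side's share when it proposes.
Hence (1 − 0.47·0.66)x = 120(1 − 0.47), i.e. 0.6898·x = 63.6.
x ≈ 92.2006; the candidate's share is 120 − x ≈ 27.7994.

92.20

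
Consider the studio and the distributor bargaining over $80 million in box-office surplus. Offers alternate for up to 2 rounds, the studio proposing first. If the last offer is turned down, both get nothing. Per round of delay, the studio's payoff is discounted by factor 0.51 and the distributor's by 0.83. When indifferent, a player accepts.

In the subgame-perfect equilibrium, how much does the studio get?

By backward induction:
Round 2 (the distributor proposes): rejection yields 0 for the studio; the distributor offers 0 and keeps 80.
Round 1 (the studio proposes): the distributor can get 80 next round, worth 0.83 × 80 = 66.4 now. The studio offers 66.4 and keeps 80 − 66.4 = 13.6.

13.6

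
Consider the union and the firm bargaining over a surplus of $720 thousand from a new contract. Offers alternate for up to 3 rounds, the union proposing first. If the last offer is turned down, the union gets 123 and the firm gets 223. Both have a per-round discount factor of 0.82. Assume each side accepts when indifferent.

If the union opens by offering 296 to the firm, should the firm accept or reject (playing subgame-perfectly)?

Accept

Round 3 (the union proposes): the firm gets 223 if talks fail, so the union offers 223 and keeps 497.
Round 2 (the firm proposes): the union can get 497 next round, worth 0.82 × 497 = 407.54 now; the firm offers that and keeps 312.46.
So by rejecting in round 1, the firm gets 312.46 next round, worth 0.82 × 312.46 = 256.2172 now.
Offer 296 ≥ 256.2172, so the firm accepts.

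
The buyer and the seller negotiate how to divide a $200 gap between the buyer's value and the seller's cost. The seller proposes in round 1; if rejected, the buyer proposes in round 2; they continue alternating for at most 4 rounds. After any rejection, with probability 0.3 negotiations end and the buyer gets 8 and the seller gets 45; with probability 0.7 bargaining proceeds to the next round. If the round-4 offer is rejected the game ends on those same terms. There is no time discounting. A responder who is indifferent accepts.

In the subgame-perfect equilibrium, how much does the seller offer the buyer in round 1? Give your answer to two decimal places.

89.29

Round 4 (the buyer proposes): the seller gets 45 if talks fail, so the buyer offers 45 and keeps 155.
Round 3 (the seller proposes): rejecting gives the buyer an expected 0.7 × 155 + 0.3 × 8 = 110.9, so the seller offers 110.9, keeping 89.1.
Round 2 (the buyer proposes): rejecting gives the seller an expected 0.7 × 89.1 + 0.3 × 45 = 75.87. The buyer offers 75.87 and keeps 200 − 75.87 = 124.13.
Round 1 (the seller proposes): rejecting gives the buyer an expected 0.7 × 124.13 + 0.3 × 8 = 89.291, so the seller offers 89.291, keeping 110.709.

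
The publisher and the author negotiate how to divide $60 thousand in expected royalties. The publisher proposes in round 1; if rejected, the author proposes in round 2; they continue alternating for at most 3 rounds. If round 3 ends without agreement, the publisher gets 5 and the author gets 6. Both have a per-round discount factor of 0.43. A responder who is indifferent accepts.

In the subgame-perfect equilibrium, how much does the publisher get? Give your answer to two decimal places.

44.18

Work backward from the last round.
Round 3 (the publisher proposes): the author gets 6 if talks fail, so the publisher offers 6 and keeps 54.
Round 2 (the author proposes): the publisher can get 54 next round, worth 0.43 × 54 = 23.22 now. The author offers 23.22 and keeps 60 − 23.22 = 36.78.
Round 1 (the publisher proposes): the author can get 36.78 next round, worth 0.43 × 36.78 = 15.8154 now; the publisher offers that and keeps 44.1846.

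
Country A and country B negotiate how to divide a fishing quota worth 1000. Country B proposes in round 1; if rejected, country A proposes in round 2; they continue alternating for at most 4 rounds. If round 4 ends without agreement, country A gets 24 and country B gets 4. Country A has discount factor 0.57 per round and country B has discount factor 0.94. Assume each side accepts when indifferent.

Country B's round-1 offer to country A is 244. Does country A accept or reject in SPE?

Round 4 (country A proposes): country B gets 4 if talks fail, so country A offers 4 and keeps 996.
Round 3 (country B proposes): country A can get 996 next round, worth 0.57 × 996 = 567.72 now. Country B offers 567.72 and keeps 1000 − 567.72 = 432.28.
Round 2 (country A proposes): country B can get 432.28 next round, worth 0.94 × 432.28 = 406.3432 now, so country A offers 406.3432, keeping 593.6568.
So by rejecting in round 1, country A gets 593.6568 next round, worth 0.57 × 593.6568 = 338.384376 now.
Offer 244 < 338.384376, so country A rejects.

Reject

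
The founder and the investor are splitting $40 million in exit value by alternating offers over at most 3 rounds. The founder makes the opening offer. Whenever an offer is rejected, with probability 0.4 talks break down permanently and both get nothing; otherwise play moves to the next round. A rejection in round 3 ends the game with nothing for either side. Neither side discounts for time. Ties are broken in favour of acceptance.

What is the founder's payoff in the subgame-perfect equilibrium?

Round 3 (the founder proposes): the investor will accept anything ≥ 0, so the founder offers 0 and keeps 40.
Round 2 (the investor proposes): rejecting gives the founder an expected 0.6 × 40 = 24; the investor offers that and keeps 16.
Round 1 (the founder proposes): rejecting gives the investor an expected 0.6 × 16 = 9.6, so the founder offers 9.6, keeping 30.4.

30.4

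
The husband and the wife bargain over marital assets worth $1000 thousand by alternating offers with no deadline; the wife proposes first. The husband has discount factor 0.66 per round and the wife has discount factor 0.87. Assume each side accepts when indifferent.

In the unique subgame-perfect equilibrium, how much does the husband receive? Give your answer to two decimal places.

201.50

When the wife proposes, the husband accepts any offer worth at least 0.66 times what the husband would get by proposing next round; and vice versa.
This gives x = 1000 − 0.66y and y = 1000 − 0.87x, where x and y are each side's share when it proposes.
Hence (1 − 0.66·0.87)x = 1000(1 − 0.66), i.e. 0.4258·x = 340.
x ≈ 798.4969; the husband's share is 1000 − x ≈ 201.5031.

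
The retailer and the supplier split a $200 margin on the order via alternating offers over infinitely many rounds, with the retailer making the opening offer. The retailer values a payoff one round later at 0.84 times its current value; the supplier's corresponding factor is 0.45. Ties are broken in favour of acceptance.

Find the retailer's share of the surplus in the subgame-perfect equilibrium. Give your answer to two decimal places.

In a stationary SPE each proposer offers the other exactly their discounted continuation value.
If the retailer keeps x when proposing and the supplier keeps y when proposing, then x = 200 − 0.45y and y = 200 − 0.84x.
Solving: x = 200(1 − 0.45) / (1 − 0.84·0.45) = 110 / 0.622 ≈ 176.8489.
The supplier gets 200 − 176.8489 ≈ 23.1511.

176.85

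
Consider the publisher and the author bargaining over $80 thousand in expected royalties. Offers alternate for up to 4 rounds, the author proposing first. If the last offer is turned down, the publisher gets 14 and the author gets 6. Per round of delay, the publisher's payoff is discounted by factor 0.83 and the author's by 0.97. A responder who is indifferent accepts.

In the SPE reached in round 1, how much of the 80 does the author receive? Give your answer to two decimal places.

Solve by backward induction from round 4.
Round 4 (the publisher proposes): the author gets 6 if talks fail, so the publisher offers 6 and keeps 74.
Round 3 (the author proposes): the publisher can get 74 next round, worth 0.83 × 74 = 61.42 now, so the author offers 61.42, keeping 18.58.
Round 2 (the publisher proposes): the author can get 18.58 next round, worth 0.97 × 18.58 = 18.0226 now; the publisher offers that and keeps 61.9774.
Round 1 (the author proposes): the publisher can get 61.9774 next round, worth 0.83 × 61.9774 = 51.441242 now. The author offers 51.441242 and keeps 80 − 51.441242 = 28.558758.

28.56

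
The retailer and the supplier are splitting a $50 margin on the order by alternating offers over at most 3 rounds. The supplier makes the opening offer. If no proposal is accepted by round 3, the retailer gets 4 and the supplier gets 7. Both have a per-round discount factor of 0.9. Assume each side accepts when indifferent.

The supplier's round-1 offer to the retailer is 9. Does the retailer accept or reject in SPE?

Accept

Round 3 (the supplier proposes): the retailer gets 4 if talks fail, so the supplier offers 4 and keeps 46.
Round 2 (the retailer proposes): the supplier can get 46 next round, worth 0.9 × 46 = 41.4 now, so the retailer offers 41.4, keeping 8.6.
So by rejecting in round 1, the retailer gets 8.6 next round, worth 0.9 × 8.6 = 7.74 now.
Offer 9 ≥ 7.74, so the retailer accepts.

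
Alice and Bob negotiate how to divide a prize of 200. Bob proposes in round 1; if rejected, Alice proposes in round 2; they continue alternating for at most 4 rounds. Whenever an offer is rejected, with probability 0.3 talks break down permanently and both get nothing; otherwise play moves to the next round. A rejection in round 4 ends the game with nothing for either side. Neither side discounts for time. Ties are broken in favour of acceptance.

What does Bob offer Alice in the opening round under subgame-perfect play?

By backward induction:
Round 4 (Alice proposes): Bob will accept anything ≥ 0, so Alice offers 0 and keeps 200.
Round 3 (Bob proposes): rejecting gives Alice an expected 0.7 × 200 = 140, so Bob offers 140, keeping 60.
Round 2 (Alice proposes): rejecting gives Bob an expected 0.7 × 60 = 42. Alice offers 42 and keeps 200 − 42 = 158.
Round 1 (Bob proposes): rejecting gives Alice an expected 0.7 × 158 = 110.6. Bob offers 110.6 and keeps 200 − 110.6 = 89.4.

110.6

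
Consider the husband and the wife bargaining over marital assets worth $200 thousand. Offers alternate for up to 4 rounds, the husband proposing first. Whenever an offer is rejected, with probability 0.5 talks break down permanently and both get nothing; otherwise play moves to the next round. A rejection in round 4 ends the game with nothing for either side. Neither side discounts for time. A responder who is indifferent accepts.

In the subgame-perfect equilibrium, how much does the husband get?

Round 4 (the wife proposes): rejection yields 0 for the husband; the wife offers 0 and keeps 200.
Round 3 (the husband proposes): rejecting gives the wife an expected 0.5 × 200 = 100; the husband offers that and keeps 100.
Round 2 (the wife proposes): rejecting gives the husband an expected 0.5 × 100 = 50, so the wife offers 50, keeping 150.
Round 1 (the husband proposes): rejecting gives the wife an expected 0.5 × 150 = 75. The husband offers 75 and keeps 200 − 75 = 125.

125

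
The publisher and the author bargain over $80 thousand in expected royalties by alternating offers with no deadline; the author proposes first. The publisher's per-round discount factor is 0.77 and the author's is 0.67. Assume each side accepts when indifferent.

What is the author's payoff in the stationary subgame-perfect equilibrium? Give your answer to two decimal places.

38.01

Let x be the author's share when the author proposes and y be the publisher's share when the publisher proposes.
The publisher accepts iff offered ≥ 0.77·y, so x = 80 − 0.77y. Symmetrically y = 80 − 0.67x.
Substituting: x = 80 − 0.77(80 − 0.67x), giving x(1 − 0.67·0.77) = 80(1 − 0.77).
So x = 80 × 0.23 / 0.4841 ≈ 38.0087, and the publisher receives 80 − x ≈ 41.9913.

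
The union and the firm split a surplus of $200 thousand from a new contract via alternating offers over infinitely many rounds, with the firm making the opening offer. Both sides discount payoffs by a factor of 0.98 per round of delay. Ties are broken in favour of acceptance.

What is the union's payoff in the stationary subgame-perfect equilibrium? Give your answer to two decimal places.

Let x be the firm's share when the firm proposes and y be the union's share when the union proposes.
The union accepts iff offered ≥ 0.98·y, so x = 200 − 0.98y. Symmetrically y = 200 − 0.98x.
Substituting: x = 200 − 0.98(200 − 0.98x), giving x(1 − 0.98·0.98) = 200(1 − 0.98).
So x = 200 × 0.02 / 0.0396 ≈ 101.0101, and the union receives 200 − x ≈ 98.9899.

98.99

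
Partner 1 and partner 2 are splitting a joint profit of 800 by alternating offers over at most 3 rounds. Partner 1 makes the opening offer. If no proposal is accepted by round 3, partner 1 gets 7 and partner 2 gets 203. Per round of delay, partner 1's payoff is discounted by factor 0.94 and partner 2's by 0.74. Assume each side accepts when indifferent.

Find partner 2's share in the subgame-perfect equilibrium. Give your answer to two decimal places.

Round 3 (partner 1 proposes): partner 2 gets 203 if talks fail, so partner 1 offers 203 and keeps 597.
Round 2 (partner 2 proposes): partner 1 can get 597 next round, worth 0.94 × 597 = 561.18 now. Partner 2 offers 561.18 and keeps 800 − 561.18 = 238.82.
Round 1 (partner 1 proposes): partner 2 can get 238.82 next round, worth 0.74 × 238.82 = 176.7268 now. Partner 1 offers 176.7268 and keeps 800 − 176.7268 = 623.2732.

176.73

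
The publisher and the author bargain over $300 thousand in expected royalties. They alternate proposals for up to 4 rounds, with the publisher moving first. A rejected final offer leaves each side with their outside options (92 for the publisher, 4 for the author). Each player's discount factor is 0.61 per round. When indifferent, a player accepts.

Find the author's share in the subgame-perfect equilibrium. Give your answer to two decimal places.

118.58

Round 4 (the author proposes): the publisher gets 92 if talks fail, so the author offers 92 and keeps 208.
Round 3 (the publisher proposes): the author can get 208 next round, worth 0.61 × 208 = 126.88 now, so the publisher offers 126.88, keeping 173.12.
Round 2 (the author proposes): the publisher can get 173.12 next round, worth 0.61 × 173.12 = 105.6032 now; the author offers that and keeps 194.3968.
Round 1 (the publisher proposes): the author can get 194.3968 next round, worth 0.61 × 194.3968 = 118.582048 now. The publisher offers 118.582048 and keeps 300 − 118.582048 = 181.417952.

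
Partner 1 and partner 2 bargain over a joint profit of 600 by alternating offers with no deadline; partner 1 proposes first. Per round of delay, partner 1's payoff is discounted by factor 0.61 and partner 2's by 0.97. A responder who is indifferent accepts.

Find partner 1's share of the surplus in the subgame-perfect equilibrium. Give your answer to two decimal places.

44.09

When partner 1 proposes, partner 2 accepts any offer worth at least 0.97 times what partner 2 would get by proposing next round; and vice versa.
This gives x = 600 − 0.97y and y = 600 − 0.61x, where x and y are each side's share when it proposes.
Hence (1 − 0.97·0.61)x = 600(1 − 0.97), i.e. 0.4083·x = 18.
x ≈ 44.0852; partner 2's share is 600 − x ≈ 555.9148.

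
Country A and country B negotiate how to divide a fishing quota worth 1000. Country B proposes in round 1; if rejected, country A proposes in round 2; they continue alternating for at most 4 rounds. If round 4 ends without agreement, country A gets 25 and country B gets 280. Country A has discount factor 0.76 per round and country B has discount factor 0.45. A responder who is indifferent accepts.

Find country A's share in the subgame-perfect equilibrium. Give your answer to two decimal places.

605.14

By backward induction:
Round 4 (country A proposes): country B gets 280 if talks fail, so country A offers 280 and keeps 720.
Round 3 (country B proposes): country A can get 720 next round, worth 0.76 × 720 = 547.2 now. Country B offers 547.2 and keeps 1000 − 547.2 = 452.8.
Round 2 (country A proposes): country B can get 452.8 next round, worth 0.45 × 452.8 = 203.76 now. Country A offers 203.76 and keeps 1000 − 203.76 = 796.24.
Round 1 (country B proposes): country A can get 796.24 next round, worth 0.76 × 796.24 = 605.1424 now; country B offers that and keeps 394.8576.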